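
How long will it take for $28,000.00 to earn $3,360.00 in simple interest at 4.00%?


Rearrange the simple interest formula for t:
I = P × r × t  ⇒  t = I / (P × r)
t = $3,360.00 / ($28,000.00 × 0.04)
t = 3

t = I/(P×r) = 3 years


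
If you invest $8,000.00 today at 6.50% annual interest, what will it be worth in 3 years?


Future value formula: FV = PV × (1 + r)^t
FV = $8,000.00 × (1 + 0.065)^3
FV = $8,000.00 × 1.207950
FV = $9,663.60

FV = PV × (1 + r)^t = $9,663.60


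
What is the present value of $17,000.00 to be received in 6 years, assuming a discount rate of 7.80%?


Present value formula: PV = FV / (1 + r)^t
PV = $17,000.00 / (1 + 0.078)^6
PV = $17,000.00 / 1.569324
PV = $10,832.69

PV = FV / (1 + r)^t = $10,832.69


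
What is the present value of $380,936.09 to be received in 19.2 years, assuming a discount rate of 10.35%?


Present value formula: PV = FV / (1 + r)^t
PV = $380,936.09 / (1 + 0.1035)^19.2
PV = $380,936.09 / 6.625656
PV = $57,494.09

PV = FV / (1 + r)^t = $57,494.09


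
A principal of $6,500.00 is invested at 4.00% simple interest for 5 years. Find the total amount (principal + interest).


Total amount formula: A = P(1 + rt) = P + P·r·t
Interest: I = P × r × t = $6,500.00 × 0.04 × 5 = $1,300.00
A = P + I = $6,500.00 + $1,300.00 = $7,800.00

A = P + I = P(1 + rt) = $7,800.00


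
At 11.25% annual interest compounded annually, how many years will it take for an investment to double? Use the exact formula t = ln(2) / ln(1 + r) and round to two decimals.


Doubling condition: (1 + r)^t = 2
Take ln of both sides: t × ln(1 + r) = ln(2)
t = ln(2) / ln(1 + r)
t = 0.693147 / 0.106610
t = 6.50

t = ln(2) / ln(1 + r) = 6.50 years


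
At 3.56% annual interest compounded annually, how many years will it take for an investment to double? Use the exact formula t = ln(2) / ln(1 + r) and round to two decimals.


Doubling condition: (1 + r)^t = 2
Take ln of both sides: t × ln(1 + r) = ln(2)
t = ln(2) / ln(1 + r)
t = 0.693147 / 0.034981
t = 19.81

t = ln(2) / ln(1 + r) = 19.81 years


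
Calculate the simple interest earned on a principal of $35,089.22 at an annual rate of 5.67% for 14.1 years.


Simple interest formula: I = P × r × t
I = $35,089.22 × 0.0567 × 14.1
I = $28,052.78

I = P × r × t = $28,052.78


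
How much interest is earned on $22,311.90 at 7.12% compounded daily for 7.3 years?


Compound interest earned = final amount − principal.
A = P(1 + r/n)^(nt) = $22,311.90 × (1 + 0.0712/365)^(365 × 7.3) = $37,518.33
Interest = A − P = $37,518.33 − $22,311.90 = $15,206.43

Interest = A - P = $15,206.43


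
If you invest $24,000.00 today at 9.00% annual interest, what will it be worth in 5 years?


Future value formula: FV = PV × (1 + r)^t
FV = $24,000.00 × (1 + 0.09)^5
FV = $24,000.00 × 1.53862395
FV = $36,926.97

FV = PV × (1 + r)^t = $36,926.97


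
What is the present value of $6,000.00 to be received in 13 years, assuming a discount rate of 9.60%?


Present value formula: PV = FV / (1 + r)^t
PV = $6,000.00 / (1 + 0.096)^13
PV = $6,000.00 / 3.292587
PV = $1,822.28

PV = FV / (1 + r)^t = $1,822.28


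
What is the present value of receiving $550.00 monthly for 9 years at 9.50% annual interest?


Present value of an ordinary annuity: PV = PMT × (1 − (1 + r)^(−n)) / r
Monthly rate r = 0.095/12 ≈ 0.00791667, n = 108
PV = $550.00 × (1 − (1 + 0.095/12)^(−108)) / (0.095/12)
PV = $550.00 × 72.414648
PV = $39,828.06

PV = PMT × (1-(1+r)^(-n))/r = $39,828.06


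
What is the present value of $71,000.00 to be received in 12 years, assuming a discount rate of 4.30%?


Present value formula: PV = FV / (1 + r)^t
PV = $71,000.00 / (1 + 0.043)^12
PV = $71,000.00 / 1.6573403
PV = $42,839.72

PV = FV / (1 + r)^t = $42,839.72


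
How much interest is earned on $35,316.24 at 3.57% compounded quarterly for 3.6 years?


Compound interest earned = final amount − principal.
A = P(1 + r/n)^(nt) = $35,316.24 × (1 + 0.0357/4)^(4 × 3.6) = $40,136.77
Interest = A − P = $40,136.77 − $35,316.24 = $4,820.53

Interest = A - P = $4,820.53


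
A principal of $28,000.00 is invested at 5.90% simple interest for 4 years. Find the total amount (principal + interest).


Total amount formula: A = P(1 + rt) = P + P·r·t
Interest: I = P × r × t = $28,000.00 × 0.059 × 4 = $6,608.00
A = P + I = $28,000.00 + $6,608.00 = $34,608.00

A = P + I = P(1 + rt) = $34,608.00


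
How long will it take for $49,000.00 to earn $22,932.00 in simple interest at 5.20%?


Rearrange the simple interest formula for t:
I = P × r × t  ⇒  t = I / (P × r)
t = $22,932.00 / ($49,000.00 × 0.052)
t = 9

t = I/(P×r) = 9 years


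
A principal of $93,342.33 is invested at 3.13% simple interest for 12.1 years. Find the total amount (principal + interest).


Total amount formula: A = P(1 + rt) = P + P·r·t
Interest: I = P × r × t = $93,342.33 × 0.0313 × 12.1 = $35,351.54
A = P + I = $93,342.33 + $35,351.54 = $128,693.87

A = P + I = P(1 + rt) = $128,693.87


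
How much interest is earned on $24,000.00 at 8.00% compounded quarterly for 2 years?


Compound interest earned = final amount − principal.
A = P(1 + r/n)^(nt) = $24,000.00 × (1 + 0.08/4)^(4 × 2) = $28,119.83
Interest = A − P = $28,119.83 − $24,000.00 = $4,119.83

Interest = A - P = $4,119.83


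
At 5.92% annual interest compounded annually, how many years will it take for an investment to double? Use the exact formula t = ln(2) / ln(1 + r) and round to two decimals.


Doubling condition: (1 + r)^t = 2
Take ln of both sides: t × ln(1 + r) = ln(2)
t = ln(2) / ln(1 + r)
t = 0.693147 / 0.057514
t = 12.05

t = ln(2) / ln(1 + r) = 12.05 years


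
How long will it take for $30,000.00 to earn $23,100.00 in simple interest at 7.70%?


Rearrange the simple interest formula for t:
I = P × r × t  ⇒  t = I / (P × r)
t = $23,100.00 / ($30,000.00 × 0.077)
t = 10

t = I/(P×r) = 10 years


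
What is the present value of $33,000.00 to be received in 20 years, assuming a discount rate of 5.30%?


Present value formula: PV = FV / (1 + r)^t
PV = $33,000.00 / (1 + 0.053)^20
PV = $33,000.00 / 2.809101
PV = $11,747.53

PV = FV / (1 + r)^t = $11,747.53


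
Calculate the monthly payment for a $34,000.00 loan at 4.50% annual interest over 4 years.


Loan payment formula: PMT = PV × r / (1 − (1 + r)^(−n))
Monthly rate r = 0.045/12 = 0.00375, n = 48 months
Denominator: 1 − (1 + 0.045/12)^(−48) = 0.164449
PMT = $34,000.00 × (0.045/12) / 0.164449
PMT = $775.32 per month

PMT = PV × r / (1-(1+r)^(-n)) = $775.32/month


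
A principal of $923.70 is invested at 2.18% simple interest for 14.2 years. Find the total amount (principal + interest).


Total amount formula: A = P(1 + rt) = P + P·r·t
Interest: I = P × r × t = $923.70 × 0.0218 × 14.2 = $285.94
A = P + I = $923.70 + $285.94 = $1,209.64

A = P + I = P(1 + rt) = $1,209.64


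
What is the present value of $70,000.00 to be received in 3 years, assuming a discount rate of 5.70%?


Present value formula: PV = FV / (1 + r)^t
PV = $70,000.00 / (1 + 0.057)^3
PV = $70,000.00 / 1.1809322
PV = $59,275.21

PV = FV / (1 + r)^t = $59,275.21


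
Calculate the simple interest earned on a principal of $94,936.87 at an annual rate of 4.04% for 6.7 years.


Simple interest formula: I = P × r × t
I = $94,936.87 × 0.0404 × 6.7
I = $25,697.51

I = P × r × t = $25,697.51


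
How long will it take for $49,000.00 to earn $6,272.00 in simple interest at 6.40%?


Rearrange the simple interest formula for t:
I = P × r × t  ⇒  t = I / (P × r)
t = $6,272.00 / ($49,000.00 × 0.064)
t = 2

t = I/(P×r) = 2 years


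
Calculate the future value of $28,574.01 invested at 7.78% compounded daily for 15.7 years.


Compound interest formula: A = P(1 + r/n)^(nt)
A = $28,574.01 × (1 + 0.0778/365)^(365 × 15.7)
Growth factor: (1 + 0.0778/365)^5730.5 = 3.391695
A = $28,574.01 × 3.391695
A = $96,914.33

A = P(1 + r/n)^(nt) = $96,914.33


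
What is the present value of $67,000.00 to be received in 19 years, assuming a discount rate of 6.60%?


Present value formula: PV = FV / (1 + r)^t
PV = $67,000.00 / (1 + 0.066)^19
PV = $67,000.00 / 3.368115
PV = $19,892.43

PV = FV / (1 + r)^t = $19,892.43


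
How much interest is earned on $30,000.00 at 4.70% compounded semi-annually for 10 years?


Compound interest earned = final amount − principal.
A = P(1 + r/n)^(nt) = $30,000.00 × (1 + 0.047/2)^(2 × 10) = $47,739.54
Interest = A − P = $47,739.54 − $30,000.00 = $17,739.54

Interest = A - P = $17,739.54


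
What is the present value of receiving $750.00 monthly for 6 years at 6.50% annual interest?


Present value of an ordinary annuity: PV = PMT × (1 − (1 + r)^(−n)) / r
Monthly rate r = 0.065/12 ≈ 0.00541667, n = 72
PV = $750.00 × (1 − (1 + 0.065/12)^(−72)) / (0.065/12)
PV = $750.00 × 59.488649
PV = $44,616.49

PV = PMT × (1-(1+r)^(-n))/r = $44,616.49


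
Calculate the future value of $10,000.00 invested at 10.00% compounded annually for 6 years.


Compound interest formula: A = P(1 + r/n)^(nt)
A = $10,000.00 × (1 + 0.1/1)^(1 × 6)
Growth factor: (1 + 0.1/1)^6 = 1.771561
A = $10,000.00 × 1.771561
A = $17,715.61

A = P(1 + r/n)^(nt) = $17,715.61


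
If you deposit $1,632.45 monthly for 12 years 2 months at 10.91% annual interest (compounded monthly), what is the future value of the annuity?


Future value of an ordinary annuity: FV = PMT × ((1 + r)^n − 1) / r
Monthly rate r = 0.1091/12 ≈ 0.00909167, n = 146
FV = $1,632.45 × ((1 + 0.1091/12)^146 − 1) / (0.1091/12)
FV = $1,632.45 × 302.322109
FV = $493,525.73

FV = PMT × ((1+r)^n - 1)/r = $493,525.73


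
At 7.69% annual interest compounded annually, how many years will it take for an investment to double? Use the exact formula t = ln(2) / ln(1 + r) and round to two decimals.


Doubling condition: (1 + r)^t = 2
Take ln of both sides: t × ln(1 + r) = ln(2)
t = ln(2) / ln(1 + r)
t = 0.693147 / 0.074087
t = 9.36

t = ln(2) / ln(1 + r) = 9.36 years


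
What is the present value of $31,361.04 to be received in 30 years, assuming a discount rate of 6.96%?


Present value formula: PV = FV / (1 + r)^t
PV = $31,361.04 / (1 + 0.0696)^30
PV = $31,361.04 / 7.527345
PV = $4,166.28

PV = FV / (1 + r)^t = $4,166.28


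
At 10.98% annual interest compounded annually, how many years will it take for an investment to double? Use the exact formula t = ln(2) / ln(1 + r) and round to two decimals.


Doubling condition: (1 + r)^t = 2
Take ln of both sides: t × ln(1 + r) = ln(2)
t = ln(2) / ln(1 + r)
t = 0.693147 / 0.104180
t = 6.65

t = ln(2) / ln(1 + r) = 6.65 years


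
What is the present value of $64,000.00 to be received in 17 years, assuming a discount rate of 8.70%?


Present value formula: PV = FV / (1 + r)^t
PV = $64,000.00 / (1 + 0.087)^17
PV = $64,000.00 / 4.1295454
PV = $15,498.07

PV = FV / (1 + r)^t = $15,498.07


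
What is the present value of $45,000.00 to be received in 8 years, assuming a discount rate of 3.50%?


Present value formula: PV = FV / (1 + r)^t
PV = $45,000.00 / (1 + 0.035)^8
PV = $45,000.00 / 1.316809
PV = $34,173.52

PV = FV / (1 + r)^t = $34,173.52


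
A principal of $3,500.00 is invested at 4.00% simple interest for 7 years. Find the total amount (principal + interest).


Total amount formula: A = P(1 + rt) = P + P·r·t
Interest: I = P × r × t = $3,500.00 × 0.04 × 7 = $980.00
A = P + I = $3,500.00 + $980.00 = $4,480.00

A = P + I = P(1 + rt) = $4,480.00


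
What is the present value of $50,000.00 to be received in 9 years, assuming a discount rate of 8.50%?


Present value formula: PV = FV / (1 + r)^t
PV = $50,000.00 / (1 + 0.085)^9
PV = $50,000.00 / 2.083856
PV = $23,993.98

PV = FV / (1 + r)^t = $23,993.98


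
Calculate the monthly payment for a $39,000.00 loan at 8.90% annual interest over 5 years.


Loan payment formula: PMT = PV × r / (1 − (1 + r)^(−n))
Monthly rate r = 0.089/12 ≈ 0.00741667, n = 60 months
Denominator: 1 − (1 + 0.089/12)^(−60) = 0.358123
PMT = $39,000.00 × (0.089/12) / 0.358123
PMT = $807.68 per month

PMT = PV × r / (1-(1+r)^(-n)) = $807.68/month


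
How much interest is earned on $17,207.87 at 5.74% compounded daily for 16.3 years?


Compound interest earned = final amount − principal.
A = P(1 + r/n)^(nt) = $17,207.87 × (1 + 0.0574/365)^(365 × 16.3) = $43,856.08
Interest = A − P = $43,856.08 − $17,207.87 = $26,648.21

Interest = A - P = $26,648.21


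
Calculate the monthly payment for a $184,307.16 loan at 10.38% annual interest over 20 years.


Loan payment formula: PMT = PV × r / (1 − (1 + r)^(−n))
Monthly rate r = 0.1038/12 = 0.00865, n = 240 months
Denominator: 1 − (1 + 0.1038/12)^(−240) = 0.873444
PMT = $184,307.16 × (0.1038/12) / 0.873444
PMT = $1,825.25 per month

PMT = PV × r / (1-(1+r)^(-n)) = $1,825.25/month


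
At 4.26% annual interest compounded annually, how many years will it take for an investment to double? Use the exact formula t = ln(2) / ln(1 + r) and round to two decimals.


Doubling condition: (1 + r)^t = 2
Take ln of both sides: t × ln(1 + r) = ln(2)
t = ln(2) / ln(1 + r)
t = 0.693147 / 0.041718
t = 16.62

t = ln(2) / ln(1 + r) = 16.62 years


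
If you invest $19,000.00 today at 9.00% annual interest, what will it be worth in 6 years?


Future value formula: FV = PV × (1 + r)^t
FV = $19,000.00 × (1 + 0.09)^6
FV = $19,000.00 × 1.677100
FV = $31,864.90

FV = PV × (1 + r)^t = $31,864.90


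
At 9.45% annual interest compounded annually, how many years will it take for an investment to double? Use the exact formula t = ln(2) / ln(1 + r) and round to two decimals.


Doubling condition: (1 + r)^t = 2
Take ln of both sides: t × ln(1 + r) = ln(2)
t = ln(2) / ln(1 + r)
t = 0.693147 / 0.090298
t = 7.68

t = ln(2) / ln(1 + r) = 7.68 years


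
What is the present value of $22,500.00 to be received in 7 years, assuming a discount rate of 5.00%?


Present value formula: PV = FV / (1 + r)^t
PV = $22,500.00 / (1 + 0.05)^7
PV = $22,500.00 / 1.407100
PV = $15,990.33

PV = FV / (1 + r)^t = $15,990.33


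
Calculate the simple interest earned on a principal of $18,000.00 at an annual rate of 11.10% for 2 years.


Simple interest formula: I = P × r × t
I = $18,000.00 × 0.111 × 2
I = $3,996.00

I = P × r × t = $3,996.00


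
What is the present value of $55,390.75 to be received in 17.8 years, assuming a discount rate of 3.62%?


Present value formula: PV = FV / (1 + r)^t
PV = $55,390.75 / (1 + 0.0362)^17.8
PV = $55,390.75 / 1.8831975
PV = $29,413.14

PV = FV / (1 + r)^t = $29,413.14


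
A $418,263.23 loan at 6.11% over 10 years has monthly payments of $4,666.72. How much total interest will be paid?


Total paid over the life of the loan = PMT × n.
Total paid = $4,666.72 × 120 = $560,006.40
Total interest = total paid − principal = $560,006.40 − $418,263.23 = $141,743.17

Total interest = (PMT × n) - PV = $141,743.17


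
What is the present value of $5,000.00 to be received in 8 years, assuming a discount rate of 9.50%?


Present value formula: PV = FV / (1 + r)^t
PV = $5,000.00 / (1 + 0.095)^8
PV = $5,000.00 / 2.066869
PV = $2,419.12

PV = FV / (1 + r)^t = $2,419.12


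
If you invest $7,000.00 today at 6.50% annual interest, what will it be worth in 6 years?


Future value formula: FV = PV × (1 + r)^t
FV = $7,000.00 × (1 + 0.065)^6
FV = $7,000.00 × 1.4591423
FV = $10,214.00

FV = PV × (1 + r)^t = $10,214.00


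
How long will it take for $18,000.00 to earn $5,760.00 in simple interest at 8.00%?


Rearrange the simple interest formula for t:
I = P × r × t  ⇒  t = I / (P × r)
t = $5,760.00 / ($18,000.00 × 0.08)
t = 4

t = I/(P×r) = 4 years


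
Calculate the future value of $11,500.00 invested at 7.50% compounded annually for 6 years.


Compound interest formula: A = P(1 + r/n)^(nt)
A = $11,500.00 × (1 + 0.075/1)^(1 × 6)
Growth factor: (1 + 0.075/1)^6 = 1.543302
A = $11,500.00 × 1.543302
A = $17,747.97

A = P(1 + r/n)^(nt) = $17,747.97


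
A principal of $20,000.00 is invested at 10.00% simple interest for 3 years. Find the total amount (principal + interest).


Total amount formula: A = P(1 + rt) = P + P·r·t
Interest: I = P × r × t = $20,000.00 × 0.1 × 3 = $6,000.00
A = P + I = $20,000.00 + $6,000.00 = $26,000.00

A = P + I = P(1 + rt) = $26,000.00


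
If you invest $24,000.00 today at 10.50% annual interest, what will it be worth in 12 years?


Future value formula: FV = PV × (1 + r)^t
FV = $24,000.00 × (1 + 0.105)^12
FV = $24,000.00 × 3.3139606
FV = $79,535.05

FV = PV × (1 + r)^t = $79,535.05


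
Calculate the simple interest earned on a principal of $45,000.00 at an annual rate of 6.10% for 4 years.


Simple interest formula: I = P × r × t
I = $45,000.00 × 0.061 × 4
I = $10,980.00

I = P × r × t = $10,980.00


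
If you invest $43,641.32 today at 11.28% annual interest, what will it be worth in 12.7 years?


Future value formula: FV = PV × (1 + r)^t
FV = $43,641.32 × (1 + 0.1128)^12.7
FV = $43,641.32 × 3.8859516
FV = $169,588.06

FV = PV × (1 + r)^t = $169,588.06


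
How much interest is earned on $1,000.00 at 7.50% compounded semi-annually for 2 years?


Compound interest earned = final amount − principal.
A = P(1 + r/n)^(nt) = $1,000.00 × (1 + 0.075/2)^(2 × 2) = $1,158.65
Interest = A − P = $1,158.65 − $1,000.00 = $158.65

Interest = A - P = $158.65


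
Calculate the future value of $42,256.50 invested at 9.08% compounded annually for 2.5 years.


Compound interest formula: A = P(1 + r/n)^(nt)
A = $42,256.50 × (1 + 0.0908/1)^(1 × 2.5)
Growth factor: (1 + 0.0908/1)^2.5 = 1.242690
A = $42,256.50 × 1.242690
A = $52,511.73

A = P(1 + r/n)^(nt) = $52,511.73


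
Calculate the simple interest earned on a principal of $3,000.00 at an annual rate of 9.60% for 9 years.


Simple interest formula: I = P × r × t
I = $3,000.00 × 0.096 × 9
I = $2,592.00

I = P × r × t = $2,592.00


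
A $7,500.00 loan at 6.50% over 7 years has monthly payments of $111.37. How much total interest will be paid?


Total paid over the life of the loan = PMT × n.
Total paid = $111.37 × 84 = $9,355.08
Total interest = total paid − principal = $9,355.08 − $7,500.00 = $1,855.08

Total interest = (PMT × n) - PV = $1,855.08


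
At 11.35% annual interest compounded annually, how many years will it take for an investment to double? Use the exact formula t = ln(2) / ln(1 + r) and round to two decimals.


Doubling condition: (1 + r)^t = 2
Take ln of both sides: t × ln(1 + r) = ln(2)
t = ln(2) / ln(1 + r)
t = 0.693147 / 0.107508
t = 6.45

t = ln(2) / ln(1 + r) = 6.45 years


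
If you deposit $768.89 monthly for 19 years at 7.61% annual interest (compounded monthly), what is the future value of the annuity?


Future value of an ordinary annuity: FV = PMT × ((1 + r)^n − 1) / r
Monthly rate r = 0.0761/12 ≈ 0.00634167, n = 228
FV = $768.89 × ((1 + 0.0761/12)^228 − 1) / (0.0761/12)
FV = $768.89 × 508.751503
FV = $391,173.94

FV = PMT × ((1+r)^n - 1)/r = $391,173.94


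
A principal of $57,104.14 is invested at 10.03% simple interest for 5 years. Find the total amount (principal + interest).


Total amount formula: A = P(1 + rt) = P + P·r·t
Interest: I = P × r × t = $57,104.14 × 0.1003 × 5 = $28,637.73
A = P + I = $57,104.14 + $28,637.73 = $85,741.87

A = P + I = P(1 + rt) = $85,741.87


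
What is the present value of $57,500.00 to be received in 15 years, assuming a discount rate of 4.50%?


Present value formula: PV = FV / (1 + r)^t
PV = $57,500.00 / (1 + 0.045)^15
PV = $57,500.00 / 1.935282
PV = $29,711.43

PV = FV / (1 + r)^t = $29,711.43


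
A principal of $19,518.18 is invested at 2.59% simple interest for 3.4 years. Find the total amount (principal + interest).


Total amount formula: A = P(1 + rt) = P + P·r·t
Interest: I = P × r × t = $19,518.18 × 0.0259 × 3.4 = $1,718.77
A = P + I = $19,518.18 + $1,718.77 = $21,236.95

A = P + I = P(1 + rt) = $21,236.95


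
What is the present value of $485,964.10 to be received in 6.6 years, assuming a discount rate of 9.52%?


Present value formula: PV = FV / (1 + r)^t
PV = $485,964.10 / (1 + 0.0952)^6.6
PV = $485,964.10 / 1.8224544
PV = $266,653.64

PV = FV / (1 + r)^t = $266,653.64


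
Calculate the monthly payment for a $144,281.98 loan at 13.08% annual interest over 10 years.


Loan payment formula: PMT = PV × r / (1 − (1 + r)^(−n))
Monthly rate r = 0.1308/12 = 0.0109, n = 120 months
Denominator: 1 − (1 + 0.1308/12)^(−120) = 0.727720
PMT = $144,281.98 × (0.1308/12) / 0.727720
PMT = $2,161.10 per month

PMT = PV × r / (1-(1+r)^(-n)) = $2,161.10/month


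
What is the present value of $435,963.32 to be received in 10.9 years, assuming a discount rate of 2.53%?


Present value formula: PV = FV / (1 + r)^t
PV = $435,963.32 / (1 + 0.0253)^10.9
PV = $435,963.32 / 1.3130324
PV = $332,027.85

PV = FV / (1 + r)^t = $332,027.85


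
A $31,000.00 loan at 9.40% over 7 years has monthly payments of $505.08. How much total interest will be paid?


Total paid over the life of the loan = PMT × n.
Total paid = $505.08 × 84 = $42,426.72
Total interest = total paid − principal = $42,426.72 − $31,000.00 = $11,426.72

Total interest = (PMT × n) - PV = $11,426.72


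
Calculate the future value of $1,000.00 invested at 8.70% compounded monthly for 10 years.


Compound interest formula: A = P(1 + r/n)^(nt)
A = $1,000.00 × (1 + 0.087/12)^(12 × 10)
Growth factor: (1 + 0.087/12)^120 = 2.379431
A = $1,000.00 × 2.379431
A = $2,379.43

A = P(1 + r/n)^(nt) = $2,379.43


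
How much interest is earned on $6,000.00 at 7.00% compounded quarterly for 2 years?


Compound interest earned = final amount − principal.
A = P(1 + r/n)^(nt) = $6,000.00 × (1 + 0.07/4)^(4 × 2) = $6,893.29
Interest = A − P = $6,893.29 − $6,000.00 = $893.29

Interest = A - P = $893.29


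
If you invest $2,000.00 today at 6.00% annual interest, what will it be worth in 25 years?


Future value formula: FV = PV × (1 + r)^t
FV = $2,000.00 × (1 + 0.06)^25
FV = $2,000.00 × 4.291871
FV = $8,583.74

FV = PV × (1 + r)^t = $8,583.74


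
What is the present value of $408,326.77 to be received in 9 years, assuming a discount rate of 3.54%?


Present value formula: PV = FV / (1 + r)^t
PV = $408,326.77 / (1 + 0.0354)^9
PV = $408,326.77 / 1.367645201
PV = $298,561.91

PV = FV / (1 + r)^t = $298,561.91


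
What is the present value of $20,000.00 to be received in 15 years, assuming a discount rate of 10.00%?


Present value formula: PV = FV / (1 + r)^t
PV = $20,000.00 / (1 + 0.1)^15
PV = $20,000.00 / 4.177248
PV = $4,787.84

PV = FV / (1 + r)^t = $4,787.84


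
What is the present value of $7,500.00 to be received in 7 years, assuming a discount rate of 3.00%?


Present value formula: PV = FV / (1 + r)^t
PV = $7,500.00 / (1 + 0.03)^7
PV = $7,500.00 / 1.229874
PV = $6,098.19

PV = FV / (1 + r)^t = $6,098.19


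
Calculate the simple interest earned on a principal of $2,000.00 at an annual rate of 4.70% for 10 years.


Simple interest formula: I = P × r × t
I = $2,000.00 × 0.047 × 10
I = $940.00

I = P × r × t = $940.00


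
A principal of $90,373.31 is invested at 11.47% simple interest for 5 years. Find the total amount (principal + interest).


Total amount formula: A = P(1 + rt) = P + P·r·t
Interest: I = P × r × t = $90,373.31 × 0.1147 × 5 = $51,829.09
A = P + I = $90,373.31 + $51,829.09 = $142,202.40

A = P + I = P(1 + rt) = $142,202.40


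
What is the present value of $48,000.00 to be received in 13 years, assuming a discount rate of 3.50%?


Present value formula: PV = FV / (1 + r)^t
PV = $48,000.00 / (1 + 0.035)^13
PV = $48,000.00 / 1.563956
PV = $30,691.40

PV = FV / (1 + r)^t = $30,691.40


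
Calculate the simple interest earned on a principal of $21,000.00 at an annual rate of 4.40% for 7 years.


Simple interest formula: I = P × r × t
I = $21,000.00 × 0.044 × 7
I = $6,468.00

I = P × r × t = $6,468.00


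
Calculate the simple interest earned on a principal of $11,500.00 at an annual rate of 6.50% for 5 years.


Simple interest formula: I = P × r × t
I = $11,500.00 × 0.065 × 5
I = $3,737.50

I = P × r × t = $3,737.50


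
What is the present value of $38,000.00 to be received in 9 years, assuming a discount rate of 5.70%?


Present value formula: PV = FV / (1 + r)^t
PV = $38,000.00 / (1 + 0.057)^9
PV = $38,000.00 / 1.646929
PV = $23,073.25

PV = FV / (1 + r)^t = $23,073.25


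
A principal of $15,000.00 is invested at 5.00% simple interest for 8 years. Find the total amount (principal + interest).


Total amount formula: A = P(1 + rt) = P + P·r·t
Interest: I = P × r × t = $15,000.00 × 0.05 × 8 = $6,000.00
A = P + I = $15,000.00 + $6,000.00 = $21,000.00

A = P + I = P(1 + rt) = $21,000.00


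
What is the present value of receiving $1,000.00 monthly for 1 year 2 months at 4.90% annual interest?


Present value of an ordinary annuity: PV = PMT × (1 − (1 + r)^(−n)) / r
Monthly rate r = 0.049/12 ≈ 0.00408333, n = 14
PV = $1,000.00 × (1 − (1 + 0.049/12)^(−14)) / (0.049/12)
PV = $1,000.00 × 13.580428
PV = $13,580.43

PV = PMT × (1-(1+r)^(-n))/r = $13,580.43


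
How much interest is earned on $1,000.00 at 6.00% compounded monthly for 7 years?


Compound interest earned = final amount − principal.
A = P(1 + r/n)^(nt) = $1,000.00 × (1 + 0.06/12)^(12 × 7) = $1,520.37
Interest = A − P = $1,520.37 − $1,000.00 = $520.37

Interest = A - P = $520.37


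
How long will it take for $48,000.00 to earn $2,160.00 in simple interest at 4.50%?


Rearrange the simple interest formula for t:
I = P × r × t  ⇒  t = I / (P × r)
t = $2,160.00 / ($48,000.00 × 0.045)
t = 1

t = I/(P×r) = 1 year


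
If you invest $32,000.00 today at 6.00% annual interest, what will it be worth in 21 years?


Future value formula: FV = PV × (1 + r)^t
FV = $32,000.00 × (1 + 0.06)^21
FV = $32,000.00 × 3.3995636
FV = $108,786.04

FV = PV × (1 + r)^t = $108,786.04


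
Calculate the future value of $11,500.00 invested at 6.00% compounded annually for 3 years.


Compound interest formula: A = P(1 + r/n)^(nt)
A = $11,500.00 × (1 + 0.06/1)^(1 × 3)
Growth factor: (1 + 0.06/1)^3 = 1.191016
A = $11,500.00 × 1.191016
A = $13,696.68

A = P(1 + r/n)^(nt) = $13,696.68


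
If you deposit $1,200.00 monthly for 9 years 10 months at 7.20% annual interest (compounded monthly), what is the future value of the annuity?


Future value of an ordinary annuity: FV = PMT × ((1 + r)^n − 1) / r
Monthly rate r = 0.072/12 = 0.006, n = 118
FV = $1,200.00 × ((1 + 0.072/12)^118 − 1) / (0.072/12)
FV = $1,200.00 × 170.939581
FV = $205,127.50

FV = PMT × ((1+r)^n - 1)/r = $205,127.50


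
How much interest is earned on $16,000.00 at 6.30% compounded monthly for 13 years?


Compound interest earned = final amount − principal.
A = P(1 + r/n)^(nt) = $16,000.00 × (1 + 0.063/12)^(12 × 13) = $36,214.02
Interest = A − P = $36,214.02 − $16,000.00 = $20,214.02

Interest = A - P = $20,214.02


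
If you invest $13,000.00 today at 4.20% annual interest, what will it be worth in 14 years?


Future value formula: FV = PV × (1 + r)^t
FV = $13,000.00 × (1 + 0.042)^14
FV = $13,000.00 × 1.778886
FV = $23,125.52

FV = PV × (1 + r)^t = $23,125.52


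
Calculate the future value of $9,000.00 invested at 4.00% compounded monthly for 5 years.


Compound interest formula: A = P(1 + r/n)^(nt)
A = $9,000.00 × (1 + 0.04/12)^(12 × 5)
Growth factor: (1 + 0.04/12)^60 = 1.220997
A = $9,000.00 × 1.220997
A = $10,988.97

A = P(1 + r/n)^(nt) = $10,988.97


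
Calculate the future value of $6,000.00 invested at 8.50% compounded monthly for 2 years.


Compound interest formula: A = P(1 + r/n)^(nt)
A = $6,000.00 × (1 + 0.085/12)^(12 × 2)
Growth factor: (1 + 0.085/12)^24 = 1.184595
A = $6,000.00 × 1.184595
A = $7,107.57

A = P(1 + r/n)^(nt) = $7,107.57


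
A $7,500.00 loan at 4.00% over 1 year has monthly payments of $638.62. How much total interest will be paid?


Total paid over the life of the loan = PMT × n.
Total paid = $638.62 × 12 = $7,663.44
Total interest = total paid − principal = $7,663.44 − $7,500.00 = $163.44

Total interest = (PMT × n) - PV = $163.44


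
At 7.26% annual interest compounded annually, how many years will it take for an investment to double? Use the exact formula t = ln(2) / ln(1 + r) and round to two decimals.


Doubling condition: (1 + r)^t = 2
Take ln of both sides: t × ln(1 + r) = ln(2)
t = ln(2) / ln(1 + r)
t = 0.693147 / 0.070086
t = 9.89

t = ln(2) / ln(1 + r) = 9.89 years


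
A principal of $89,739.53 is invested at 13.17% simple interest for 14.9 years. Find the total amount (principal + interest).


Total amount formula: A = P(1 + rt) = P + P·r·t
Interest: I = P × r × t = $89,739.53 × 0.1317 × 14.9 = $176,098.57
A = P + I = $89,739.53 + $176,098.57 = $265,838.10

A = P + I = P(1 + rt) = $265,838.10


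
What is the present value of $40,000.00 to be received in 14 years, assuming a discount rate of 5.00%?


Present value formula: PV = FV / (1 + r)^t
PV = $40,000.00 / (1 + 0.05)^14
PV = $40,000.00 / 1.9799316
PV = $20,202.72

PV = FV / (1 + r)^t = $20,202.72


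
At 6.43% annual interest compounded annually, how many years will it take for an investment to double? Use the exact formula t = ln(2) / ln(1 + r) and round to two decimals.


Doubling condition: (1 + r)^t = 2
Take ln of both sides: t × ln(1 + r) = ln(2)
t = ln(2) / ln(1 + r)
t = 0.693147 / 0.062317
t = 11.12

t = ln(2) / ln(1 + r) = 11.12 years


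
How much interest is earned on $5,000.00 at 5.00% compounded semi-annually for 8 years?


Compound interest earned = final amount − principal.
A = P(1 + r/n)^(nt) = $5,000.00 × (1 + 0.05/2)^(2 × 8) = $7,422.53
Interest = A − P = $7,422.53 − $5,000.00 = $2,422.53

Interest = A - P = $2,422.53


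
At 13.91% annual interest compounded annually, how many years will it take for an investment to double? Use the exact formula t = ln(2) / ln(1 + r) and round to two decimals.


Doubling condition: (1 + r)^t = 2
Take ln of both sides: t × ln(1 + r) = ln(2)
t = ln(2) / ln(1 + r)
t = 0.693147 / 0.130238
t = 5.32

t = ln(2) / ln(1 + r) = 5.32 years


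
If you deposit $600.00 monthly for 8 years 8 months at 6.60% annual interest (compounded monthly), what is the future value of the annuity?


Future value of an ordinary annuity: FV = PMT × ((1 + r)^n − 1) / r
Monthly rate r = 0.066/12 = 0.0055, n = 104
FV = $600.00 × ((1 + 0.066/12)^104 − 1) / (0.066/12)
FV = $600.00 × 139.824077
FV = $83,894.45

FV = PMT × ((1+r)^n - 1)/r = $83,894.45


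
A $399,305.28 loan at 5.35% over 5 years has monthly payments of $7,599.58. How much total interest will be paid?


Total paid over the life of the loan = PMT × n.
Total paid = $7,599.58 × 60 = $455,974.80
Total interest = total paid − principal = $455,974.80 − $399,305.28 = $56,669.52

Total interest = (PMT × n) - PV = $56,669.52


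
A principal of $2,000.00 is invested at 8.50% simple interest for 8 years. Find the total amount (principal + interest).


Total amount formula: A = P(1 + rt) = P + P·r·t
Interest: I = P × r × t = $2,000.00 × 0.085 × 8 = $1,360.00
A = P + I = $2,000.00 + $1,360.00 = $3,360.00

A = P + I = P(1 + rt) = $3,360.00


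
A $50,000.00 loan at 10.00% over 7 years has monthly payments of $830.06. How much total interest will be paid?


Total paid over the life of the loan = PMT × n.
Total paid = $830.06 × 84 = $69,725.04
Total interest = total paid − principal = $69,725.04 − $50,000.00 = $19,725.04

Total interest = (PMT × n) - PV = $19,725.04


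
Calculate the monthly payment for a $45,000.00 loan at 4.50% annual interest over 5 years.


Loan payment formula: PMT = PV × r / (1 − (1 + r)^(−n))
Monthly rate r = 0.045/12 = 0.00375, n = 60 months
Denominator: 1 − (1 + 0.045/12)^(−60) = 0.2011477
PMT = $45,000.00 × (0.045/12) / 0.2011477
PMT = $838.94 per month

PMT = PV × r / (1-(1+r)^(-n)) = $838.94/month


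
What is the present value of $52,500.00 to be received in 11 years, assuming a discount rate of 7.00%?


Present value formula: PV = FV / (1 + r)^t
PV = $52,500.00 / (1 + 0.07)^11
PV = $52,500.00 / 2.104852
PV = $24,942.37

PV = FV / (1 + r)^t = $24,942.37


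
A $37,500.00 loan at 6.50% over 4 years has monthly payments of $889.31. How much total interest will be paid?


Total paid over the life of the loan = PMT × n.
Total paid = $889.31 × 48 = $42,686.88
Total interest = total paid − principal = $42,686.88 − $37,500.00 = $5,186.88

Total interest = (PMT × n) - PV = $5,186.88


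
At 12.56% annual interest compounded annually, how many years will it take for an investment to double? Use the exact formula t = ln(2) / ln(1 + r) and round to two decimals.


Doubling condition: (1 + r)^t = 2
Take ln of both sides: t × ln(1 + r) = ln(2)
t = ln(2) / ln(1 + r)
t = 0.693147 / 0.118316
t = 5.86

t = ln(2) / ln(1 + r) = 5.86 years


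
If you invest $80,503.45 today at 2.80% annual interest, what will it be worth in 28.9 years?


Future value formula: FV = PV × (1 + r)^t
FV = $80,503.45 × (1 + 0.028)^28.9
FV = $80,503.45 × 2.2212683
FV = $178,819.76

FV = PV × (1 + r)^t = $178,819.76


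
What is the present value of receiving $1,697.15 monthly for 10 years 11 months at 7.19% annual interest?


Present value of an ordinary annuity: PV = PMT × (1 − (1 + r)^(−n)) / r
Monthly rate r = 0.0719/12 ≈ 0.00599167, n = 131
PV = $1,697.15 × (1 − (1 + 0.0719/12)^(−131)) / (0.0719/12)
PV = $1,697.15 × 90.587292
PV = $153,740.22

PV = PMT × (1-(1+r)^(-n))/r = $153,740.22


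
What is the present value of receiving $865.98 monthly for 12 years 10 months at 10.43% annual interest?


Present value of an ordinary annuity: PV = PMT × (1 − (1 + r)^(−n)) / r
Monthly rate r = 0.1043/12 ≈ 0.00869167, n = 154
PV = $865.98 × (1 − (1 + 0.1043/12)^(−154)) / (0.1043/12)
PV = $865.98 × 84.706955
PV = $73,354.53

PV = PMT × (1-(1+r)^(-n))/r = $73,354.53


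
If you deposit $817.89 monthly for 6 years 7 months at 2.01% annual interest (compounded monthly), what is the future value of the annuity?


Future value of an ordinary annuity: FV = PMT × ((1 + r)^n − 1) / r
Monthly rate r = 0.0201/12 = 0.001675, n = 79
FV = $817.89 × ((1 + 0.0201/12)^79 − 1) / (0.0201/12)
FV = $817.89 × 84.389783
FV = $69,021.56

FV = PMT × ((1+r)^n - 1)/r = $69,021.56


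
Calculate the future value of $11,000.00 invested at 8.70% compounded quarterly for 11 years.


Compound interest formula: A = P(1 + r/n)^(nt)
A = $11,000.00 × (1 + 0.087/4)^(4 × 11)
Growth factor: (1 + 0.087/4)^44 = 2.577297
A = $11,000.00 × 2.577297
A = $28,350.27

A = P(1 + r/n)^(nt) = $28,350.27


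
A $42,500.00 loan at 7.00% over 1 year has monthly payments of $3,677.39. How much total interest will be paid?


Total paid over the life of the loan = PMT × n.
Total paid = $3,677.39 × 12 = $44,128.68
Total interest = total paid − principal = $44,128.68 − $42,500.00 = $1,628.68

Total interest = (PMT × n) - PV = $1,628.68


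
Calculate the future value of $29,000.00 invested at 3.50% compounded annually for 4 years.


Compound interest formula: A = P(1 + r/n)^(nt)
A = $29,000.00 × (1 + 0.035/1)^(1 × 4)
Growth factor: (1 + 0.035/1)^4 = 1.147523
A = $29,000.00 × 1.147523
A = $33,278.17

A = P(1 + r/n)^(nt) = $33,278.17


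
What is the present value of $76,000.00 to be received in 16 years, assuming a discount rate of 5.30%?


Present value formula: PV = FV / (1 + r)^t
PV = $76,000.00 / (1 + 0.053)^16
PV = $76,000.00 / 2.284830
PV = $33,262.87

PV = FV / (1 + r)^t = $33,262.87


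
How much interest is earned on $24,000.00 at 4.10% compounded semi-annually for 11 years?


Compound interest earned = final amount − principal.
A = P(1 + r/n)^(nt) = $24,000.00 × (1 + 0.041/2)^(2 × 11) = $37,505.71
Interest = A − P = $37,505.71 − $24,000.00 = $13,505.71

Interest = A - P = $13,505.71


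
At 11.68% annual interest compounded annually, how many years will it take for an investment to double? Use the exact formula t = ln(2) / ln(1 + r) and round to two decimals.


Doubling condition: (1 + r)^t = 2
Take ln of both sides: t × ln(1 + r) = ln(2)
t = ln(2) / ln(1 + r)
t = 0.693147 / 0.110467
t = 6.27

t = ln(2) / ln(1 + r) = 6.27 years


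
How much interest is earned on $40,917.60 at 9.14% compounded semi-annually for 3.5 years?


Compound interest earned = final amount − principal.
A = P(1 + r/n)^(nt) = $40,917.60 × (1 + 0.0914/2)^(2 × 3.5) = $55,944.82
Interest = A − P = $55,944.82 − $40,917.60 = $15,027.22

Interest = A - P = $15,027.22


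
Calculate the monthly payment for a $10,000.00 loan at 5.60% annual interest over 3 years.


Loan payment formula: PMT = PV × r / (1 − (1 + r)^(−n))
Monthly rate r = 0.056/12 ≈ 0.00466667, n = 36 months
Denominator: 1 − (1 + 0.056/12)^(−36) = 0.154316
PMT = $10,000.00 × (0.056/12) / 0.154316
PMT = $302.41 per month

PMT = PV × r / (1-(1+r)^(-n)) = $302.41/month


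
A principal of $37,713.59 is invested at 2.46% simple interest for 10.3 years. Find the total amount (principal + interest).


Total amount formula: A = P(1 + rt) = P + P·r·t
Interest: I = P × r × t = $37,713.59 × 0.0246 × 10.3 = $9,555.87
A = P + I = $37,713.59 + $9,555.87 = $47,269.46

A = P + I = P(1 + rt) = $47,269.46


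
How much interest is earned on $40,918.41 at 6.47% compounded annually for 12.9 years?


Compound interest earned = final amount − principal.
A = P(1 + r/n)^(nt) = $40,918.41 × (1 + 0.0647/1)^(1 × 12.9) = $91,865.05
Interest = A − P = $91,865.05 − $40,918.41 = $50,946.64

Interest = A - P = $50,946.64


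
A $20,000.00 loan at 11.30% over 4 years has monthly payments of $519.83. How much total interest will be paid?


Total paid over the life of the loan = PMT × n.
Total paid = $519.83 × 48 = $24,951.84
Total interest = total paid − principal = $24,951.84 − $20,000.00 = $4,951.84

Total interest = (PMT × n) - PV = $4,951.84


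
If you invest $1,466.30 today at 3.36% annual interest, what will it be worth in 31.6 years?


Future value formula: FV = PV × (1 + r)^t
FV = $1,466.30 × (1 + 0.0336)^31.6
FV = $1,466.30 × 2.841443
FV = $4,166.41

FV = PV × (1 + r)^t = $4,166.41


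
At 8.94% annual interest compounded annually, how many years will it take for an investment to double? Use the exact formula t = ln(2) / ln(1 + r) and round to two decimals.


Doubling condition: (1 + r)^t = 2
Take ln of both sides: t × ln(1 + r) = ln(2)
t = ln(2) / ln(1 + r)
t = 0.693147 / 0.085627
t = 8.09

t = ln(2) / ln(1 + r) = 8.09 years


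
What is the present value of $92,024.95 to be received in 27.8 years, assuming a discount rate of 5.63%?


Present value formula: PV = FV / (1 + r)^t
PV = $92,024.95 / (1 + 0.0563)^27.8
PV = $92,024.95 / 4.584441
PV = $20,073.32

PV = FV / (1 + r)^t = $20,073.32


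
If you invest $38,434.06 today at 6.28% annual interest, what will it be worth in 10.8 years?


Future value formula: FV = PV × (1 + r)^t
FV = $38,434.06 × (1 + 0.0628)^10.8
FV = $38,434.06 × 1.9305306
FV = $74,198.13

FV = PV × (1 + r)^t = $74,198.13


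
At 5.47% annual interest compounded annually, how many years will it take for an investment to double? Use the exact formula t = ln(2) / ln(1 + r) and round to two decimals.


Doubling condition: (1 + r)^t = 2
Take ln of both sides: t × ln(1 + r) = ln(2)
t = ln(2) / ln(1 + r)
t = 0.693147 / 0.053256
t = 13.02

t = ln(2) / ln(1 + r) = 13.02 years


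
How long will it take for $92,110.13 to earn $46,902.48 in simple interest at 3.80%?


Rearrange the simple interest formula for t:
I = P × r × t  ⇒  t = I / (P × r)
t = $46,902.48 / ($92,110.13 × 0.038)
t = 13.4

t = I/(P×r) = 13.4 years
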